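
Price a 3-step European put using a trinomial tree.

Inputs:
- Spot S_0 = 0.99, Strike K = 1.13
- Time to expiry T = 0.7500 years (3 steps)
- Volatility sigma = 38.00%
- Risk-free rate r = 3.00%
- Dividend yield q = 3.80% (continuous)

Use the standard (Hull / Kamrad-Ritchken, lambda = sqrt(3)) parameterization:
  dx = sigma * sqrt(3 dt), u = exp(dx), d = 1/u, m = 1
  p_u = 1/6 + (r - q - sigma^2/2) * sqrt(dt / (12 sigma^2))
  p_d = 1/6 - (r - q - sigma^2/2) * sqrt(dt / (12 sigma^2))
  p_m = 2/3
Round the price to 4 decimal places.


Answer: Price = V(0,0) = 0.2217

Derivation:
dt = T/N = 0.250000; dx = sigma*sqrt(3*dt) = 0.329090
u = exp(dx) = 1.389702; d = 1/u = 0.719579
p_u = 0.136204, p_m = 0.666667, p_d = 0.197129
Discount per step: exp(-r*dt) = 0.992528
Stock lattice S(k, j) with j the centered position index:
  k=0: S(0,+0) = 0.9900
  k=1: S(1,-1) = 0.7124; S(1,+0) = 0.9900; S(1,+1) = 1.3758
  k=2: S(2,-2) = 0.5126; S(2,-1) = 0.7124; S(2,+0) = 0.9900; S(2,+1) = 1.3758; S(2,+2) = 1.9120
  k=3: S(3,-3) = 0.3689; S(3,-2) = 0.5126; S(3,-1) = 0.7124; S(3,+0) = 0.9900; S(3,+1) = 1.3758; S(3,+2) = 1.9120; S(3,+3) = 2.6571
Terminal payoffs V(N, j) = max(K - S_T, 0):
  V(3,-3) = 0.761133; V(3,-2) = 0.617385; V(3,-1) = 0.417617; V(3,+0) = 0.140000; V(3,+1) = 0.000000; V(3,+2) = 0.000000; V(3,+3) = 0.000000
Backward induction: V(k, j) = exp(-r*dt) * [p_u * V(k+1, j+1) + p_m * V(k+1, j) + p_d * V(k+1, j-1)]
  V(2,-2) = exp(-r*dt) * [p_u*0.417617 + p_m*0.617385 + p_d*0.761133] = 0.613891
  V(2,-1) = exp(-r*dt) * [p_u*0.140000 + p_m*0.417617 + p_d*0.617385] = 0.416053
  V(2,+0) = exp(-r*dt) * [p_u*0.000000 + p_m*0.140000 + p_d*0.417617] = 0.174346
  V(2,+1) = exp(-r*dt) * [p_u*0.000000 + p_m*0.000000 + p_d*0.140000] = 0.027392
  V(2,+2) = exp(-r*dt) * [p_u*0.000000 + p_m*0.000000 + p_d*0.000000] = 0.000000
  V(1,-1) = exp(-r*dt) * [p_u*0.174346 + p_m*0.416053 + p_d*0.613891] = 0.418977
  V(1,+0) = exp(-r*dt) * [p_u*0.027392 + p_m*0.174346 + p_d*0.416053] = 0.200468
  V(1,+1) = exp(-r*dt) * [p_u*0.000000 + p_m*0.027392 + p_d*0.174346] = 0.052237
  V(0,+0) = exp(-r*dt) * [p_u*0.052237 + p_m*0.200468 + p_d*0.418977] = 0.221684


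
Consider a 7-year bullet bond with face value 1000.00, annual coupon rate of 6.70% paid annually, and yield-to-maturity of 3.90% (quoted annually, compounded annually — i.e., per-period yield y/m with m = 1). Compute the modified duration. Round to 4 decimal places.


Coupon per period c = face * coupon_rate / m = 67.000000
Periods per year m = 1; per-period yield y/m = 0.039000
Number of cashflows N = 7
Cashflows (t years, CF_t, discount factor 1/(1+y/m)^(m*t), PV):
  t = 1.0000: CF_t = 67.000000, DF = 0.962464, PV = 64.485082
  t = 2.0000: CF_t = 67.000000, DF = 0.926337, PV = 62.064564
  t = 3.0000: CF_t = 67.000000, DF = 0.891566, PV = 59.734903
  t = 4.0000: CF_t = 67.000000, DF = 0.858100, PV = 57.492688
  t = 5.0000: CF_t = 67.000000, DF = 0.825890, PV = 55.334637
  t = 6.0000: CF_t = 67.000000, DF = 0.794889, PV = 53.257591
  t = 7.0000: CF_t = 1067.000000, DF = 0.765052, PV = 816.310883
Price P = sum_t PV_t = 1168.680347
First compute Macaulay numerator sum_t t * PV_t:
  t * PV_t at t = 1.0000: 64.485082
  t * PV_t at t = 2.0000: 124.129128
  t * PV_t at t = 3.0000: 179.204708
  t * PV_t at t = 4.0000: 229.970751
  t * PV_t at t = 5.0000: 276.673185
  t * PV_t at t = 6.0000: 319.545545
  t * PV_t at t = 7.0000: 5714.176181
Macaulay duration D = 6908.184580 / 1168.680347 = 5.911098
Modified duration = D / (1 + y/m) = 5.911098 / (1 + 0.039000) = 5.689219

Answer: Modified duration = 5.6892


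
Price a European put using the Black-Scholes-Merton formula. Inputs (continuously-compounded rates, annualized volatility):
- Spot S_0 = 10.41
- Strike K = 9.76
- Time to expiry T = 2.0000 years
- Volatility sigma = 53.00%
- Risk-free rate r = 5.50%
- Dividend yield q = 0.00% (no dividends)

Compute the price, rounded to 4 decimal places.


d1 = (ln(S/K) + (r - q + 0.5*sigma^2) * T) / (sigma * sqrt(T)) = 0.60754412
d2 = d1 - sigma * sqrt(T) = -0.14198907
exp(-rT) = 0.89583414; exp(-qT) = 1.00000000
P = K * exp(-rT) * N(-d2) - S_0 * exp(-qT) * N(-d1)
N(-d1) = 0.27174494; N(-d2) = 0.55645568
P = 9.7600 * 0.89583414 * 0.55645568 - 10.4100 * 1.00000000 * 0.27174494 = 2.0364

Answer: Price = 2.0364


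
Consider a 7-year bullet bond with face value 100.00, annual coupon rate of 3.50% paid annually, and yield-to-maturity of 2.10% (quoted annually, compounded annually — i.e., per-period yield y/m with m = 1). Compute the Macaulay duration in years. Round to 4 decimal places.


Answer: Macaulay duration = 6.3619 years

Derivation:
Coupon per period c = face * coupon_rate / m = 3.500000
Periods per year m = 1; per-period yield y/m = 0.021000
Number of cashflows N = 7
Cashflows (t years, CF_t, discount factor 1/(1+y/m)^(m*t), PV):
  t = 1.0000: CF_t = 3.500000, DF = 0.979432, PV = 3.428012
  t = 2.0000: CF_t = 3.500000, DF = 0.959287, PV = 3.357504
  t = 3.0000: CF_t = 3.500000, DF = 0.939556, PV = 3.288447
  t = 4.0000: CF_t = 3.500000, DF = 0.920231, PV = 3.220810
  t = 5.0000: CF_t = 3.500000, DF = 0.901304, PV = 3.154564
  t = 6.0000: CF_t = 3.500000, DF = 0.882766, PV = 3.089681
  t = 7.0000: CF_t = 103.500000, DF = 0.864609, PV = 89.487043
Price P = sum_t PV_t = 109.026060
Macaulay numerator sum_t t * PV_t:
  t * PV_t at t = 1.0000: 3.428012
  t * PV_t at t = 2.0000: 6.715008
  t * PV_t at t = 3.0000: 9.865340
  t * PV_t at t = 4.0000: 12.883239
  t * PV_t at t = 5.0000: 15.772820
  t * PV_t at t = 6.0000: 18.538084
  t * PV_t at t = 7.0000: 626.409298
Macaulay duration D = (sum_t t * PV_t) / P = 693.611801 / 109.026060 = 6.361890


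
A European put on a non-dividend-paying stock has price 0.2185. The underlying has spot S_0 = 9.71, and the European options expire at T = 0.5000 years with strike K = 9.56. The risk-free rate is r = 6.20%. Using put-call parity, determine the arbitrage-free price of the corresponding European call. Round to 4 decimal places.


Put-call parity: C - P = S_0 * exp(-qT) - K * exp(-rT).
S_0 * exp(-qT) = 9.7100 * 1.00000000 = 9.71000000
K * exp(-rT) = 9.5600 * 0.96947557 = 9.26818648
C = P + S*exp(-qT) - K*exp(-rT)
C = 0.2185 + 9.71000000 - 9.26818648 = 0.6603

Answer: Call price = 0.6603


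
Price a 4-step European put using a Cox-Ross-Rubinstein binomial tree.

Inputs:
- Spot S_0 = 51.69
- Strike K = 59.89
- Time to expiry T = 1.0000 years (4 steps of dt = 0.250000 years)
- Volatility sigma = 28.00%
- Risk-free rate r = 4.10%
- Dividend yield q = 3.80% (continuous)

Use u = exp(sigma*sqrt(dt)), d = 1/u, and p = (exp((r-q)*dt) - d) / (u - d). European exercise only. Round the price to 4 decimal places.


Answer: Price = V(0,0) = 10.9053

Derivation:
dt = T/N = 0.250000
u = exp(sigma*sqrt(dt)) = 1.150274; d = 1/u = 0.869358
p = (exp((r-q)*dt) - d) / (u - d) = 0.467728
Discount per step: exp(-r*dt) = 0.989802
Stock lattice S(k, i) with i counting down-moves:
  k=0: S(0,0) = 51.6900
  k=1: S(1,0) = 59.4577; S(1,1) = 44.9371
  k=2: S(2,0) = 68.3926; S(2,1) = 51.6900; S(2,2) = 39.0665
  k=3: S(3,0) = 78.6702; S(3,1) = 59.4577; S(3,2) = 44.9371; S(3,3) = 33.9628
  k=4: S(4,0) = 90.4923; S(4,1) = 68.3926; S(4,2) = 51.6900; S(4,3) = 39.0665; S(4,4) = 29.5258
Terminal payoffs V(N, i) = max(K - S_T, 0):
  V(4,0) = 0.000000; V(4,1) = 0.000000; V(4,2) = 8.200000; V(4,3) = 20.823538; V(4,4) = 30.364203
Backward induction: V(k, i) = exp(-r*dt) * [p * V(k+1, i) + (1-p) * V(k+1, i+1)].
  V(3,0) = exp(-r*dt) * [p*0.000000 + (1-p)*0.000000] = 0.000000
  V(3,1) = exp(-r*dt) * [p*0.000000 + (1-p)*8.200000] = 4.320122
  V(3,2) = exp(-r*dt) * [p*8.200000 + (1-p)*20.823538] = 14.767017
  V(3,3) = exp(-r*dt) * [p*20.823538 + (1-p)*30.364203] = 25.637631
  V(2,0) = exp(-r*dt) * [p*0.000000 + (1-p)*4.320122] = 2.276031
  V(2,1) = exp(-r*dt) * [p*4.320122 + (1-p)*14.767017] = 9.779953
  V(2,2) = exp(-r*dt) * [p*14.767017 + (1-p)*25.637631] = 20.343548
  V(1,0) = exp(-r*dt) * [p*2.276031 + (1-p)*9.779953] = 6.206219
  V(1,1) = exp(-r*dt) * [p*9.779953 + (1-p)*20.343548] = 15.245589
  V(0,0) = exp(-r*dt) * [p*6.206219 + (1-p)*15.245589] = 10.905269


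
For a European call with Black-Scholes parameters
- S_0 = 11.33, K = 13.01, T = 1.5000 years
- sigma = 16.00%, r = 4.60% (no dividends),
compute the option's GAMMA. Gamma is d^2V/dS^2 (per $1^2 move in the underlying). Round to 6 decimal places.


d1 = -0.2554828900; d2 = -0.4514420694
phi(d1) = 0.3861326612; exp(-qT) = 1.0000000000; exp(-rT) = 0.9333266801
Gamma = exp(-qT) * phi(d1) / (S * sigma * sqrt(T)) = 1.0000000000 * 0.3861326612 / (11.3300 * 0.1600 * 1.2247448714) = 0.173917

Answer: Gamma = 0.173917


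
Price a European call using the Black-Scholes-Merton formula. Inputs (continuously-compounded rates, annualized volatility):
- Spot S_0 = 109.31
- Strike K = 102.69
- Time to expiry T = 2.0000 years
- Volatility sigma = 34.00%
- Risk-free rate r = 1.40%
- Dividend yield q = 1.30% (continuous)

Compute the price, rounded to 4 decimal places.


d1 = (ln(S/K) + (r - q + 0.5*sigma^2) * T) / (sigma * sqrt(T)) = 0.37450276
d2 = d1 - sigma * sqrt(T) = -0.10632985
exp(-rT) = 0.97238837; exp(-qT) = 0.97433509
C = S_0 * exp(-qT) * N(d1) - K * exp(-rT) * N(d2)
N(d1) = 0.64598485; N(d2) = 0.45766032
C = 109.3100 * 0.97433509 * 0.64598485 - 102.6900 * 0.97238837 * 0.45766032 = 23.1009

Answer: Price = 23.1009


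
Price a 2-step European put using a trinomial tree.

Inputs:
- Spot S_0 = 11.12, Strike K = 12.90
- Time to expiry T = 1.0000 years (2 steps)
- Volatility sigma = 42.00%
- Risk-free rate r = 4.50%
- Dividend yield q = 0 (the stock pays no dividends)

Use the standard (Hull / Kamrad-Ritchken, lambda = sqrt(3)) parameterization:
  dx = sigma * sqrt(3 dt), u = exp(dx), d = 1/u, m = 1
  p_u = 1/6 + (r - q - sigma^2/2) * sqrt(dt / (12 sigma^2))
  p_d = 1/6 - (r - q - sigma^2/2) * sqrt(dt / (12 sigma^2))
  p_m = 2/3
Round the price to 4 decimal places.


Answer: Price = V(0,0) = 2.6453

Derivation:
dt = T/N = 0.500000; dx = sigma*sqrt(3*dt) = 0.514393
u = exp(dx) = 1.672623; d = 1/u = 0.597863
p_u = 0.145671, p_m = 0.666667, p_d = 0.187662
Discount per step: exp(-r*dt) = 0.977751
Stock lattice S(k, j) with j the centered position index:
  k=0: S(0,+0) = 11.1200
  k=1: S(1,-1) = 6.6482; S(1,+0) = 11.1200; S(1,+1) = 18.5996
  k=2: S(2,-2) = 3.9747; S(2,-1) = 6.6482; S(2,+0) = 11.1200; S(2,+1) = 18.5996; S(2,+2) = 31.1101
Terminal payoffs V(N, j) = max(K - S_T, 0):
  V(2,-2) = 8.925259; V(2,-1) = 6.251758; V(2,+0) = 1.780000; V(2,+1) = 0.000000; V(2,+2) = 0.000000
Backward induction: V(k, j) = exp(-r*dt) * [p_u * V(k+1, j+1) + p_m * V(k+1, j) + p_d * V(k+1, j-1)]
  V(1,-1) = exp(-r*dt) * [p_u*1.780000 + p_m*6.251758 + p_d*8.925259] = 5.966304
  V(1,+0) = exp(-r*dt) * [p_u*0.000000 + p_m*1.780000 + p_d*6.251758] = 2.307381
  V(1,+1) = exp(-r*dt) * [p_u*0.000000 + p_m*0.000000 + p_d*1.780000] = 0.326607
  V(0,+0) = exp(-r*dt) * [p_u*0.326607 + p_m*2.307381 + p_d*5.966304] = 2.645288


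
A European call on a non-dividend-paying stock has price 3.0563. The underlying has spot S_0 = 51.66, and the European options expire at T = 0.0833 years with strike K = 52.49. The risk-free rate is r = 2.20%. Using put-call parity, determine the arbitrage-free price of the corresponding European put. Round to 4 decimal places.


Put-call parity: C - P = S_0 * exp(-qT) - K * exp(-rT).
S_0 * exp(-qT) = 51.6600 * 1.00000000 = 51.66000000
K * exp(-rT) = 52.4900 * 0.99816908 = 52.39389491
P = C - S*exp(-qT) + K*exp(-rT)
P = 3.0563 - 51.66000000 + 52.39389491 = 3.7902

Answer: Put price = 3.7902


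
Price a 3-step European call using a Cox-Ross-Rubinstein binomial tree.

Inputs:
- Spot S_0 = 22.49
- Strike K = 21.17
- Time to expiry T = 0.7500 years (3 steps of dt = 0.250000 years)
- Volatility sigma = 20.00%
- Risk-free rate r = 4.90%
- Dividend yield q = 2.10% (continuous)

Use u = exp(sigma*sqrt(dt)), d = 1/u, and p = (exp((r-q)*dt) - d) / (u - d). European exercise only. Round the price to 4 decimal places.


Answer: Price = V(0,0) = 2.5339

Derivation:
dt = T/N = 0.250000
u = exp(sigma*sqrt(dt)) = 1.105171; d = 1/u = 0.904837
p = (exp((r-q)*dt) - d) / (u - d) = 0.510085
Discount per step: exp(-r*dt) = 0.987825
Stock lattice S(k, i) with i counting down-moves:
  k=0: S(0,0) = 22.4900
  k=1: S(1,0) = 24.8553; S(1,1) = 20.3498
  k=2: S(2,0) = 27.4693; S(2,1) = 22.4900; S(2,2) = 18.4133
  k=3: S(3,0) = 30.3583; S(3,1) = 24.8553; S(3,2) = 20.3498; S(3,3) = 16.6610
Terminal payoffs V(N, i) = max(S_T - K, 0):
  V(3,0) = 9.188325; V(3,1) = 3.685294; V(3,2) = 0.000000; V(3,3) = 0.000000
Backward induction: V(k, i) = exp(-r*dt) * [p * V(k+1, i) + (1-p) * V(k+1, i+1)].
  V(2,0) = exp(-r*dt) * [p*9.188325 + (1-p)*3.685294] = 6.413262
  V(2,1) = exp(-r*dt) * [p*3.685294 + (1-p)*0.000000] = 1.856926
  V(2,2) = exp(-r*dt) * [p*0.000000 + (1-p)*0.000000] = 0.000000
  V(1,0) = exp(-r*dt) * [p*6.413262 + (1-p)*1.856926] = 4.130140
  V(1,1) = exp(-r*dt) * [p*1.856926 + (1-p)*0.000000] = 0.935658
  V(0,0) = exp(-r*dt) * [p*4.130140 + (1-p)*0.935658] = 2.533885


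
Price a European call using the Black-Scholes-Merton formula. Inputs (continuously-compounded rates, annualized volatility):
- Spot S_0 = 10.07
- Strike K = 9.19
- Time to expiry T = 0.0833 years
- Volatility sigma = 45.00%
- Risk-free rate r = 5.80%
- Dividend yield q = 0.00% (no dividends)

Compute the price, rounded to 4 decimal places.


d1 = (ln(S/K) + (r - q + 0.5*sigma^2) * T) / (sigma * sqrt(T)) = 0.80622149
d2 = d1 - sigma * sqrt(T) = 0.67634366
exp(-rT) = 0.99518025; exp(-qT) = 1.00000000
C = S_0 * exp(-qT) * N(d1) - K * exp(-rT) * N(d2)
N(d1) = 0.78994243; N(d2) = 0.75058876
C = 10.0700 * 1.00000000 * 0.78994243 - 9.1900 * 0.99518025 * 0.75058876 = 1.0901

Answer: Price = 1.0901


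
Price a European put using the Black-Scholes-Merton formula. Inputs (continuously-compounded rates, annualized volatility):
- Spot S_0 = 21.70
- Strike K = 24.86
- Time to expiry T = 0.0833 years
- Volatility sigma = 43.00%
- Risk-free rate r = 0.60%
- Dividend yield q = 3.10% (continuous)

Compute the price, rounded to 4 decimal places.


Answer: Price = 3.3961

Derivation:
d1 = (ln(S/K) + (r - q + 0.5*sigma^2) * T) / (sigma * sqrt(T)) = -1.05014896
d2 = d1 - sigma * sqrt(T) = -1.17425444
exp(-rT) = 0.99950032; exp(-qT) = 0.99742103
P = K * exp(-rT) * N(-d2) - S_0 * exp(-qT) * N(-d1)
N(-d1) = 0.85317519; N(-d2) = 0.87985344
P = 24.8600 * 0.99950032 * 0.87985344 - 21.7000 * 0.99742103 * 0.85317519 = 3.3961


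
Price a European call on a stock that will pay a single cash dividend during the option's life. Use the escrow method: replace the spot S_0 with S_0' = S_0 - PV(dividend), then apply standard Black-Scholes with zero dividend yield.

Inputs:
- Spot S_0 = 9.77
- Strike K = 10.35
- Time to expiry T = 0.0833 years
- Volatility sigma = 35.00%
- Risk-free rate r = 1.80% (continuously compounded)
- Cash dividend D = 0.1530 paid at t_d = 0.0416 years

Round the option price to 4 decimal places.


Answer: Price = 0.1408

Derivation:
PV(D) = D * exp(-r * t_d) = 0.1530 * 0.99925148 = 0.15288548
S_0' = S_0 - PV(D) = 9.7700 - 0.15288548 = 9.61711452
d1 = (ln(S_0'/K) + (r + sigma^2/2)*T) / (sigma*sqrt(T)) = -0.66168392
d2 = d1 - sigma*sqrt(T) = -0.76270000
exp(-rT) = 0.99850172
N(d1) = 0.25408691; N(d2) = 0.22282116
C = S_0' * N(d1) - K * exp(-rT) * N(d2) = 9.61711452 * 0.25408691 - 10.3500 * 0.99850172 * 0.22282116 = 0.1408


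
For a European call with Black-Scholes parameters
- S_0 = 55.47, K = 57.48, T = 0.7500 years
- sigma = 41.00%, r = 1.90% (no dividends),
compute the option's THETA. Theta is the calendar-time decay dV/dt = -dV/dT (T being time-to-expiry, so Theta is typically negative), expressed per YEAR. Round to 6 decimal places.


Answer: Theta = -5.639535

Derivation:
d1 = 0.1174211397; d2 = -0.2376492759
phi(d1) = 0.3962014856; exp(-qT) = 1.0000000000; exp(-rT) = 0.9858510507
Theta = -S*exp(-qT)*phi(d1)*sigma/(2*sqrt(T)) - r*K*exp(-rT)*N(d2) + q*S*exp(-qT)*N(d1)
N(d1) = 0.5467368335; N(d2) = 0.4060765643; sqrt(T) = 0.8660254038
Term 1 = -55.4700 * 1.0000000000 * 0.3962014856 * 0.4100 / (2 * 0.8660254038) = -5.2023251783
Term 2 = -0.0190 * 57.4800 * 0.9858510507 * 0.4060765643 = -0.4372095000
Term 3 = 0 (no dividend yield, q = 0)
Theta = -5.2023251783 + (-0.4372095000) + (0.0000000000) = -5.639535


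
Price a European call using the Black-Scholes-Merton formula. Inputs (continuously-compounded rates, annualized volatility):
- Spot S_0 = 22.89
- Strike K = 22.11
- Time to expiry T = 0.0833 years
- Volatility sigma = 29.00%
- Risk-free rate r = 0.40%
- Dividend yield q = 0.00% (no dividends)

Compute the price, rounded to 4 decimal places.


d1 = (ln(S/K) + (r - q + 0.5*sigma^2) * T) / (sigma * sqrt(T)) = 0.46005429
d2 = d1 - sigma * sqrt(T) = 0.37635524
exp(-rT) = 0.99966686; exp(-qT) = 1.00000000
C = S_0 * exp(-qT) * N(d1) - K * exp(-rT) * N(d2)
N(d1) = 0.67726137; N(d2) = 0.64667359
C = 22.8900 * 1.00000000 * 0.67726137 - 22.1100 * 0.99966686 * 0.64667359 = 1.2093

Answer: Price = 1.2093


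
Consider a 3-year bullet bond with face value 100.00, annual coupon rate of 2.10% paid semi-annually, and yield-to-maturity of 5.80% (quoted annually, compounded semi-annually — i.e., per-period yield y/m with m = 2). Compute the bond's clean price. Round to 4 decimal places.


Answer: Price = 89.9449

Derivation:
Coupon per period c = face * coupon_rate / m = 1.050000
Periods per year m = 2; per-period yield y/m = 0.029000
Number of cashflows N = 6
Cashflows (t years, CF_t, discount factor 1/(1+y/m)^(m*t), PV):
  t = 0.5000: CF_t = 1.050000, DF = 0.971817, PV = 1.020408
  t = 1.0000: CF_t = 1.050000, DF = 0.944429, PV = 0.991650
  t = 1.5000: CF_t = 1.050000, DF = 0.917812, PV = 0.963703
  t = 2.0000: CF_t = 1.050000, DF = 0.891946, PV = 0.936543
  t = 2.5000: CF_t = 1.050000, DF = 0.866808, PV = 0.910149
  t = 3.0000: CF_t = 101.050000, DF = 0.842379, PV = 85.122441
Price P = sum_t PV_t = 89.944894


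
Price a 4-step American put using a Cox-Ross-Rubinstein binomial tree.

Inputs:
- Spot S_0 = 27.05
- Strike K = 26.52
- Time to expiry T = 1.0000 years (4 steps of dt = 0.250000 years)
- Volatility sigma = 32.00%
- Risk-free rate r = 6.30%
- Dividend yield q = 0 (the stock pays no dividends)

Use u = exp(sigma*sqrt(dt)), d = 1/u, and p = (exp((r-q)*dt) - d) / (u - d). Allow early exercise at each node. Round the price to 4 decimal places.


Answer: Price = V(0,0) = 2.4149

Derivation:
dt = T/N = 0.250000
u = exp(sigma*sqrt(dt)) = 1.173511; d = 1/u = 0.852144
p = (exp((r-q)*dt) - d) / (u - d) = 0.509482
Discount per step: exp(-r*dt) = 0.984373
Stock lattice S(k, i) with i counting down-moves:
  k=0: S(0,0) = 27.0500
  k=1: S(1,0) = 31.7435; S(1,1) = 23.0505
  k=2: S(2,0) = 37.2513; S(2,1) = 27.0500; S(2,2) = 19.6423
  k=3: S(3,0) = 43.7148; S(3,1) = 31.7435; S(3,2) = 23.0505; S(3,3) = 16.7381
  k=4: S(4,0) = 51.2998; S(4,1) = 37.2513; S(4,2) = 27.0500; S(4,3) = 19.6423; S(4,4) = 14.2633
Terminal payoffs V(N, i) = max(K - S_T, 0):
  V(4,0) = 0.000000; V(4,1) = 0.000000; V(4,2) = 0.000000; V(4,3) = 6.877669; V(4,4) = 12.256740
Backward induction: V(k, i) = exp(-r*dt) * [p * V(k+1, i) + (1-p) * V(k+1, i+1)]; then take max(V_cont, immediate exercise) for American.
  V(3,0) = exp(-r*dt) * [p*0.000000 + (1-p)*0.000000] = 0.000000; exercise = 0.000000; V(3,0) = max -> 0.000000
  V(3,1) = exp(-r*dt) * [p*0.000000 + (1-p)*0.000000] = 0.000000; exercise = 0.000000; V(3,1) = max -> 0.000000
  V(3,2) = exp(-r*dt) * [p*0.000000 + (1-p)*6.877669] = 3.320899; exercise = 3.469511; V(3,2) = max -> 3.469511
  V(3,3) = exp(-r*dt) * [p*6.877669 + (1-p)*12.256740] = 9.367491; exercise = 9.781909; V(3,3) = max -> 9.781909
  V(2,0) = exp(-r*dt) * [p*0.000000 + (1-p)*0.000000] = 0.000000; exercise = 0.000000; V(2,0) = max -> 0.000000
  V(2,1) = exp(-r*dt) * [p*0.000000 + (1-p)*3.469511] = 1.675261; exercise = 0.000000; V(2,1) = max -> 1.675261
  V(2,2) = exp(-r*dt) * [p*3.469511 + (1-p)*9.781909] = 6.463251; exercise = 6.877669; V(2,2) = max -> 6.877669
  V(1,0) = exp(-r*dt) * [p*0.000000 + (1-p)*1.675261] = 0.808904; exercise = 0.000000; V(1,0) = max -> 0.808904
  V(1,1) = exp(-r*dt) * [p*1.675261 + (1-p)*6.877669] = 4.161078; exercise = 3.469511; V(1,1) = max -> 4.161078
  V(0,0) = exp(-r*dt) * [p*0.808904 + (1-p)*4.161078] = 2.414869; exercise = 0.000000; V(0,0) = max -> 2.414869


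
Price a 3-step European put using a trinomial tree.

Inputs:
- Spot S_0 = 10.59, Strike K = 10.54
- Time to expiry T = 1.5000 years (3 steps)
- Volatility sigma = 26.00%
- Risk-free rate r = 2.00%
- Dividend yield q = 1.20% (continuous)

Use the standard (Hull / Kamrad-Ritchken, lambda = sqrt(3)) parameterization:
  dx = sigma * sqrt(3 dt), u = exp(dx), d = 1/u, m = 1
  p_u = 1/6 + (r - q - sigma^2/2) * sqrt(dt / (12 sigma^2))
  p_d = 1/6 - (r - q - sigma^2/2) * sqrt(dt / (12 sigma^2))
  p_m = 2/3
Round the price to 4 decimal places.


dt = T/N = 0.500000; dx = sigma*sqrt(3*dt) = 0.318434
u = exp(dx) = 1.374972; d = 1/u = 0.727287
p_u = 0.146411, p_m = 0.666667, p_d = 0.186922
Discount per step: exp(-r*dt) = 0.990050
Stock lattice S(k, j) with j the centered position index:
  k=0: S(0,+0) = 10.5900
  k=1: S(1,-1) = 7.7020; S(1,+0) = 10.5900; S(1,+1) = 14.5610
  k=2: S(2,-2) = 5.6015; S(2,-1) = 7.7020; S(2,+0) = 10.5900; S(2,+1) = 14.5610; S(2,+2) = 20.0209
  k=3: S(3,-3) = 4.0739; S(3,-2) = 5.6015; S(3,-1) = 7.7020; S(3,+0) = 10.5900; S(3,+1) = 14.5610; S(3,+2) = 20.0209; S(3,+3) = 27.5282
Terminal payoffs V(N, j) = max(K - S_T, 0):
  V(3,-3) = 6.466066; V(3,-2) = 4.938453; V(3,-1) = 2.838027; V(3,+0) = 0.000000; V(3,+1) = 0.000000; V(3,+2) = 0.000000; V(3,+3) = 0.000000
Backward induction: V(k, j) = exp(-r*dt) * [p_u * V(k+1, j+1) + p_m * V(k+1, j) + p_d * V(k+1, j-1)]
  V(2,-2) = exp(-r*dt) * [p_u*2.838027 + p_m*4.938453 + p_d*6.466066] = 4.867552
  V(2,-1) = exp(-r*dt) * [p_u*0.000000 + p_m*2.838027 + p_d*4.938453] = 2.787113
  V(2,+0) = exp(-r*dt) * [p_u*0.000000 + p_m*0.000000 + p_d*2.838027] = 0.525211
  V(2,+1) = exp(-r*dt) * [p_u*0.000000 + p_m*0.000000 + p_d*0.000000] = 0.000000
  V(2,+2) = exp(-r*dt) * [p_u*0.000000 + p_m*0.000000 + p_d*0.000000] = 0.000000
  V(1,-1) = exp(-r*dt) * [p_u*0.525211 + p_m*2.787113 + p_d*4.867552] = 2.816519
  V(1,+0) = exp(-r*dt) * [p_u*0.000000 + p_m*0.525211 + p_d*2.787113] = 0.862446
  V(1,+1) = exp(-r*dt) * [p_u*0.000000 + p_m*0.000000 + p_d*0.525211] = 0.097197
  V(0,+0) = exp(-r*dt) * [p_u*0.097197 + p_m*0.862446 + p_d*2.816519] = 1.104563

Answer: Price = V(0,0) = 1.1046


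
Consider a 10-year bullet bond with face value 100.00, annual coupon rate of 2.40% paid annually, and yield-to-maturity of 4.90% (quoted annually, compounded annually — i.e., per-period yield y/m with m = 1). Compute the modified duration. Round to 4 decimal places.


Answer: Modified duration = 8.4552

Derivation:
Coupon per period c = face * coupon_rate / m = 2.400000
Periods per year m = 1; per-period yield y/m = 0.049000
Number of cashflows N = 10
Cashflows (t years, CF_t, discount factor 1/(1+y/m)^(m*t), PV):
  t = 1.0000: CF_t = 2.400000, DF = 0.953289, PV = 2.287893
  t = 2.0000: CF_t = 2.400000, DF = 0.908760, PV = 2.181023
  t = 3.0000: CF_t = 2.400000, DF = 0.866310, PV = 2.079145
  t = 4.0000: CF_t = 2.400000, DF = 0.825844, PV = 1.982026
  t = 5.0000: CF_t = 2.400000, DF = 0.787268, PV = 1.889443
  t = 6.0000: CF_t = 2.400000, DF = 0.750494, PV = 1.801185
  t = 7.0000: CF_t = 2.400000, DF = 0.715437, PV = 1.717050
  t = 8.0000: CF_t = 2.400000, DF = 0.682018, PV = 1.636844
  t = 9.0000: CF_t = 2.400000, DF = 0.650161, PV = 1.560385
  t = 10.0000: CF_t = 102.400000, DF = 0.619791, PV = 63.466577
Price P = sum_t PV_t = 80.601571
First compute Macaulay numerator sum_t t * PV_t:
  t * PV_t at t = 1.0000: 2.287893
  t * PV_t at t = 2.0000: 4.362046
  t * PV_t at t = 3.0000: 6.237435
  t * PV_t at t = 4.0000: 7.928103
  t * PV_t at t = 5.0000: 9.447215
  t * PV_t at t = 6.0000: 10.807110
  t * PV_t at t = 7.0000: 12.019347
  t * PV_t at t = 8.0000: 13.094753
  t * PV_t at t = 9.0000: 14.043468
  t * PV_t at t = 10.0000: 634.665768
Macaulay duration D = 714.893138 / 80.601571 = 8.869469
Modified duration = D / (1 + y/m) = 8.869469 / (1 + 0.049000) = 8.455166


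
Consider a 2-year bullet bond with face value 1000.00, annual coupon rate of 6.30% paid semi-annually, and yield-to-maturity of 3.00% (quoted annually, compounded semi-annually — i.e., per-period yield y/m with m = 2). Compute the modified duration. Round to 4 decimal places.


Coupon per period c = face * coupon_rate / m = 31.500000
Periods per year m = 2; per-period yield y/m = 0.015000
Number of cashflows N = 4
Cashflows (t years, CF_t, discount factor 1/(1+y/m)^(m*t), PV):
  t = 0.5000: CF_t = 31.500000, DF = 0.985222, PV = 31.034483
  t = 1.0000: CF_t = 31.500000, DF = 0.970662, PV = 30.575845
  t = 1.5000: CF_t = 31.500000, DF = 0.956317, PV = 30.123985
  t = 2.0000: CF_t = 1031.500000, DF = 0.942184, PV = 971.863034
Price P = sum_t PV_t = 1063.597347
First compute Macaulay numerator sum_t t * PV_t:
  t * PV_t at t = 0.5000: 15.517241
  t * PV_t at t = 1.0000: 30.575845
  t * PV_t at t = 1.5000: 45.185978
  t * PV_t at t = 2.0000: 1943.726067
Macaulay duration D = 2035.005131 / 1063.597347 = 1.913323
Modified duration = D / (1 + y/m) = 1.913323 / (1 + 0.015000) = 1.885047

Answer: Modified duration = 1.8850


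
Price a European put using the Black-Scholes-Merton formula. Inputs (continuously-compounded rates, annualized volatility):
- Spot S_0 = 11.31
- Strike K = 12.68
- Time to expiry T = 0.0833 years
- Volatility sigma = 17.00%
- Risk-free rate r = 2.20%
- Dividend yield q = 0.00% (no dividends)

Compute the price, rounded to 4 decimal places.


Answer: Price = 1.3490

Derivation:
d1 = (ln(S/K) + (r - q + 0.5*sigma^2) * T) / (sigma * sqrt(T)) = -2.26846982
d2 = d1 - sigma * sqrt(T) = -2.31753477
exp(-rT) = 0.99816908; exp(-qT) = 1.00000000
P = K * exp(-rT) * N(-d2) - S_0 * exp(-qT) * N(-d1)
N(-d1) = 0.98834971; N(-d2) = 0.98976269
P = 12.6800 * 0.99816908 * 0.98976269 - 11.3100 * 1.00000000 * 0.98834971 = 1.3490


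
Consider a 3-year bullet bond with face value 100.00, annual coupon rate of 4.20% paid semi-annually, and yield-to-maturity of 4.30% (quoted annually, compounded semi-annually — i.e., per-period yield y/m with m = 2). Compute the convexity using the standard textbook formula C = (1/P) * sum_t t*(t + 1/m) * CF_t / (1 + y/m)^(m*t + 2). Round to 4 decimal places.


Answer: Convexity = 9.3926

Derivation:
Coupon per period c = face * coupon_rate / m = 2.100000
Periods per year m = 2; per-period yield y/m = 0.021500
Number of cashflows N = 6
Cashflows (t years, CF_t, discount factor 1/(1+y/m)^(m*t), PV):
  t = 0.5000: CF_t = 2.100000, DF = 0.978953, PV = 2.055800
  t = 1.0000: CF_t = 2.100000, DF = 0.958348, PV = 2.012531
  t = 1.5000: CF_t = 2.100000, DF = 0.938177, PV = 1.970172
  t = 2.0000: CF_t = 2.100000, DF = 0.918431, PV = 1.928705
  t = 2.5000: CF_t = 2.100000, DF = 0.899100, PV = 1.888111
  t = 3.0000: CF_t = 102.100000, DF = 0.880177, PV = 89.866022
Price P = sum_t PV_t = 99.721341
Convexity numerator sum_t t*(t + 1/m) * CF_t / (1+y/m)^(m*t + 2):
  t = 0.5000: term = 0.985086
  t = 1.0000: term = 2.893058
  t = 1.5000: term = 5.664332
  t = 2.0000: term = 9.241853
  t = 2.5000: term = 13.571003
  t = 3.0000: term = 904.290719
Convexity = (1/P) * sum = 936.646051 / 99.721341 = 9.392634


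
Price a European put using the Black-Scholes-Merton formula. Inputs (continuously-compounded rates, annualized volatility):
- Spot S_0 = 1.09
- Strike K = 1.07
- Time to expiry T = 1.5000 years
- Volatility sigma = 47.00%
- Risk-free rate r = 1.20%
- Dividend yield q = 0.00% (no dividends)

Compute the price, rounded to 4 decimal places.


Answer: Price = 0.2234

Derivation:
d1 = (ln(S/K) + (r - q + 0.5*sigma^2) * T) / (sigma * sqrt(T)) = 0.35125691
d2 = d1 - sigma * sqrt(T) = -0.22437318
exp(-rT) = 0.98216103; exp(-qT) = 1.00000000
P = K * exp(-rT) * N(-d2) - S_0 * exp(-qT) * N(-d1)
N(-d1) = 0.36269781; N(-d2) = 0.58876653
P = 1.0700 * 0.98216103 * 0.58876653 - 1.0900 * 1.00000000 * 0.36269781 = 0.2234


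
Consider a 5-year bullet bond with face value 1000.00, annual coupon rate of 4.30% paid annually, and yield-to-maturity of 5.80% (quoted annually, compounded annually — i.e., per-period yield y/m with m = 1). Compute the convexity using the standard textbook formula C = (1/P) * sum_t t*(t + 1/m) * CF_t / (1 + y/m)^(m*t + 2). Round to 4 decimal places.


Coupon per period c = face * coupon_rate / m = 43.000000
Periods per year m = 1; per-period yield y/m = 0.058000
Number of cashflows N = 5
Cashflows (t years, CF_t, discount factor 1/(1+y/m)^(m*t), PV):
  t = 1.0000: CF_t = 43.000000, DF = 0.945180, PV = 40.642722
  t = 2.0000: CF_t = 43.000000, DF = 0.893364, PV = 38.414671
  t = 3.0000: CF_t = 43.000000, DF = 0.844390, PV = 36.308763
  t = 4.0000: CF_t = 43.000000, DF = 0.798100, PV = 34.318301
  t = 5.0000: CF_t = 1043.000000, DF = 0.754348, PV = 786.784816
Price P = sum_t PV_t = 936.469274
Convexity numerator sum_t t*(t + 1/m) * CF_t / (1+y/m)^(m*t + 2):
  t = 1.0000: term = 72.617526
  t = 2.0000: term = 205.909809
  t = 3.0000: term = 389.243495
  t = 4.0000: term = 613.175007
  t = 5.0000: term = 21086.567442
Convexity = (1/P) * sum = 22367.513279 / 936.469274 = 23.884941

Answer: Convexity = 23.8849


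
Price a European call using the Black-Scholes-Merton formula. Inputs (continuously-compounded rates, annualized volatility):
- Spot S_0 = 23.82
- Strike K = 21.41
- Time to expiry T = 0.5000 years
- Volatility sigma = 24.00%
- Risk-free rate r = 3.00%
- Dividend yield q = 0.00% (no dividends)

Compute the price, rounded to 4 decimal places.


d1 = (ln(S/K) + (r - q + 0.5*sigma^2) * T) / (sigma * sqrt(T)) = 0.80178521
d2 = d1 - sigma * sqrt(T) = 0.63207958
exp(-rT) = 0.98511194; exp(-qT) = 1.00000000
C = S_0 * exp(-qT) * N(d1) - K * exp(-rT) * N(d2)
N(d1) = 0.78866139; N(d2) = 0.73633256
C = 23.8200 * 1.00000000 * 0.78866139 - 21.4100 * 0.98511194 * 0.73633256 = 3.2557

Answer: Price = 3.2557


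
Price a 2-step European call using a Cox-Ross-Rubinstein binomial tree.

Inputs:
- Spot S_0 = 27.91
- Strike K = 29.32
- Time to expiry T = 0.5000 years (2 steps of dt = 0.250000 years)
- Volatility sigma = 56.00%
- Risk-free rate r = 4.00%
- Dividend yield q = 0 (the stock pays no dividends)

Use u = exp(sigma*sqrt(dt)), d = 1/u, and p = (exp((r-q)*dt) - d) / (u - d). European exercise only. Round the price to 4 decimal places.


dt = T/N = 0.250000
u = exp(sigma*sqrt(dt)) = 1.323130; d = 1/u = 0.755784
p = (exp((r-q)*dt) - d) / (u - d) = 0.448168
Discount per step: exp(-r*dt) = 0.990050
Stock lattice S(k, i) with i counting down-moves:
  k=0: S(0,0) = 27.9100
  k=1: S(1,0) = 36.9286; S(1,1) = 21.0939
  k=2: S(2,0) = 48.8613; S(2,1) = 27.9100; S(2,2) = 15.9424
Terminal payoffs V(N, i) = max(S_T - K, 0):
  V(2,0) = 19.541269; V(2,1) = 0.000000; V(2,2) = 0.000000
Backward induction: V(k, i) = exp(-r*dt) * [p * V(k+1, i) + (1-p) * V(k+1, i+1)].
  V(1,0) = exp(-r*dt) * [p*19.541269 + (1-p)*0.000000] = 8.670633
  V(1,1) = exp(-r*dt) * [p*0.000000 + (1-p)*0.000000] = 0.000000
  V(0,0) = exp(-r*dt) * [p*8.670633 + (1-p)*0.000000] = 3.847236

Answer: Price = V(0,0) = 3.8472


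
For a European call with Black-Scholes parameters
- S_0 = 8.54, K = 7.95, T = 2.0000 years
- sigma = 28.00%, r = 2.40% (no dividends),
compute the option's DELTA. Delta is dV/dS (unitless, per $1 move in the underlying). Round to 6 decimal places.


Answer: Delta = 0.691462

Derivation:
d1 = 0.4999979302; d2 = 0.1040181327
phi(d1) = 0.3520656911; exp(-qT) = 1.0000000000; exp(-rT) = 0.9531337871
N(d1) = 0.6914617326
Delta = exp(-qT) * N(d1) = 1.0000000000 * 0.6914617326 = 0.691462


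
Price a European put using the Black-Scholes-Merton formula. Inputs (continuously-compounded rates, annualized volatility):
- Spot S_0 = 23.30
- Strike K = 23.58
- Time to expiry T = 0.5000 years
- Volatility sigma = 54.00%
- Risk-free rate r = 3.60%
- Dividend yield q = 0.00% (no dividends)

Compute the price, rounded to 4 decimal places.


d1 = (ln(S/K) + (r - q + 0.5*sigma^2) * T) / (sigma * sqrt(T)) = 0.20677496
d2 = d1 - sigma * sqrt(T) = -0.17506271
exp(-rT) = 0.98216103; exp(-qT) = 1.00000000
P = K * exp(-rT) * N(-d2) - S_0 * exp(-qT) * N(-d1)
N(-d1) = 0.41809281; N(-d2) = 0.56948482
P = 23.5800 * 0.98216103 * 0.56948482 - 23.3000 * 1.00000000 * 0.41809281 = 3.4473

Answer: Price = 3.4473


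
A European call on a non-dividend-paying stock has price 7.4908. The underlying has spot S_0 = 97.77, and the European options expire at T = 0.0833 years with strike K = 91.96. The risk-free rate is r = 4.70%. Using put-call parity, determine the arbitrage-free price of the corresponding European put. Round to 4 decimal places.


Answer: Put price = 1.3215

Derivation:
Put-call parity: C - P = S_0 * exp(-qT) - K * exp(-rT).
S_0 * exp(-qT) = 97.7700 * 1.00000000 = 97.77000000
K * exp(-rT) = 91.9600 * 0.99609255 = 91.60067127
P = C - S*exp(-qT) + K*exp(-rT)
P = 7.4908 - 97.77000000 + 91.60067127 = 1.3215


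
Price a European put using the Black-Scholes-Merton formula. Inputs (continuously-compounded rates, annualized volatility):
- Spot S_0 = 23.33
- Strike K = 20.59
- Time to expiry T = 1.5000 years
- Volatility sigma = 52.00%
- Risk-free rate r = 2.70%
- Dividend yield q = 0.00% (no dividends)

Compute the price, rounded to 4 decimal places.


Answer: Price = 3.7800

Derivation:
d1 = (ln(S/K) + (r - q + 0.5*sigma^2) * T) / (sigma * sqrt(T)) = 0.57819666
d2 = d1 - sigma * sqrt(T) = -0.05867067
exp(-rT) = 0.96030916; exp(-qT) = 1.00000000
P = K * exp(-rT) * N(-d2) - S_0 * exp(-qT) * N(-d1)
N(-d1) = 0.28156568; N(-d2) = 0.52339279
P = 20.5900 * 0.96030916 * 0.52339279 - 23.3300 * 1.00000000 * 0.28156568 = 3.7800


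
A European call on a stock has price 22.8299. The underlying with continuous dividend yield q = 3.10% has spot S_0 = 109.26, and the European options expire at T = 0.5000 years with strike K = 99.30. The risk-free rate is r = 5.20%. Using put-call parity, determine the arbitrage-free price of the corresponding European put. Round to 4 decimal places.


Put-call parity: C - P = S_0 * exp(-qT) - K * exp(-rT).
S_0 * exp(-qT) = 109.2600 * 0.98461951 = 107.57952731
K * exp(-rT) = 99.3000 * 0.97433509 = 96.75147440
P = C - S*exp(-qT) + K*exp(-rT)
P = 22.8299 - 107.57952731 + 96.75147440 = 12.0018

Answer: Put price = 12.0018


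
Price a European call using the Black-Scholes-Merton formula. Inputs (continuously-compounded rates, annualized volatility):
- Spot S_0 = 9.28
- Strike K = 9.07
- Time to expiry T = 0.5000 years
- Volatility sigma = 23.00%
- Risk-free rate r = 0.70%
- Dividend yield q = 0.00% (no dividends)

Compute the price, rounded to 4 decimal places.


d1 = (ln(S/K) + (r - q + 0.5*sigma^2) * T) / (sigma * sqrt(T)) = 0.24357850
d2 = d1 - sigma * sqrt(T) = 0.08094394
exp(-rT) = 0.99650612; exp(-qT) = 1.00000000
C = S_0 * exp(-qT) * N(d1) - K * exp(-rT) * N(d2)
N(d1) = 0.59622136; N(d2) = 0.53225673
C = 9.2800 * 1.00000000 * 0.59622136 - 9.0700 * 0.99650612 * 0.53225673 = 0.7222

Answer: Price = 0.7222


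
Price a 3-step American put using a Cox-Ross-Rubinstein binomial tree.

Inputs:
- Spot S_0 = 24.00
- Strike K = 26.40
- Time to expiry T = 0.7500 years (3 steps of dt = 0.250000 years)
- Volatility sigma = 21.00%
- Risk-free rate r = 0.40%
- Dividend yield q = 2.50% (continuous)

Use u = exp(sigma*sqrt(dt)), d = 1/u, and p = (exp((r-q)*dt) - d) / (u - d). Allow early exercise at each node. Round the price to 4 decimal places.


Answer: Price = V(0,0) = 3.4370

Derivation:
dt = T/N = 0.250000
u = exp(sigma*sqrt(dt)) = 1.110711; d = 1/u = 0.900325
p = (exp((r-q)*dt) - d) / (u - d) = 0.448885
Discount per step: exp(-r*dt) = 0.999000
Stock lattice S(k, i) with i counting down-moves:
  k=0: S(0,0) = 24.0000
  k=1: S(1,0) = 26.6571; S(1,1) = 21.6078
  k=2: S(2,0) = 29.6083; S(2,1) = 24.0000; S(2,2) = 19.4540
  k=3: S(3,0) = 32.8862; S(3,1) = 26.6571; S(3,2) = 21.6078; S(3,3) = 17.5149
Terminal payoffs V(N, i) = max(K - S_T, 0):
  V(3,0) = 0.000000; V(3,1) = 0.000000; V(3,2) = 4.792211; V(3,3) = 8.885067
Backward induction: V(k, i) = exp(-r*dt) * [p * V(k+1, i) + (1-p) * V(k+1, i+1)]; then take max(V_cont, immediate exercise) for American.
  V(2,0) = exp(-r*dt) * [p*0.000000 + (1-p)*0.000000] = 0.000000; exercise = 0.000000; V(2,0) = max -> 0.000000
  V(2,1) = exp(-r*dt) * [p*0.000000 + (1-p)*4.792211] = 2.638418; exercise = 2.400000; V(2,1) = max -> 2.638418
  V(2,2) = exp(-r*dt) * [p*4.792211 + (1-p)*8.885067] = 7.040800; exercise = 6.945978; V(2,2) = max -> 7.040800
  V(1,0) = exp(-r*dt) * [p*0.000000 + (1-p)*2.638418] = 1.452618; exercise = 0.000000; V(1,0) = max -> 1.452618
  V(1,1) = exp(-r*dt) * [p*2.638418 + (1-p)*7.040800] = 5.059573; exercise = 4.792211; V(1,1) = max -> 5.059573
  V(0,0) = exp(-r*dt) * [p*1.452618 + (1-p)*5.059573] = 3.437025; exercise = 2.400000; V(0,0) = max -> 3.437025


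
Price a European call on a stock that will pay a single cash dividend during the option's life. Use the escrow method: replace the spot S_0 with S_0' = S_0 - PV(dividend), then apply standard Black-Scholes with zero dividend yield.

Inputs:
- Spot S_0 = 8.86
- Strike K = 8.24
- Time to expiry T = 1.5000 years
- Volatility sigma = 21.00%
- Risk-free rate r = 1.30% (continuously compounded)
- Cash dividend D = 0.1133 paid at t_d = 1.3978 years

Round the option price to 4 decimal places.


PV(D) = D * exp(-r * t_d) = 0.1133 * 0.98199270 = 0.11125977
S_0' = S_0 - PV(D) = 8.8600 - 0.11125977 = 8.74874023
d1 = (ln(S_0'/K) + (r + sigma^2/2)*T) / (sigma*sqrt(T)) = 0.43734812
d2 = d1 - sigma*sqrt(T) = 0.18015170
exp(-rT) = 0.98068890
N(d1) = 0.66907055; N(d2) = 0.57148326
C = S_0' * N(d1) - K * exp(-rT) * N(d2) = 8.74874023 * 0.66907055 - 8.2400 * 0.98068890 * 0.57148326 = 1.2354

Answer: Price = 1.2354


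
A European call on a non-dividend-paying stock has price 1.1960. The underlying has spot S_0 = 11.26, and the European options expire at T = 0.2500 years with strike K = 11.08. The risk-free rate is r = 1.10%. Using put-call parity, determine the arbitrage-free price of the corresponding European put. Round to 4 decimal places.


Answer: Put price = 0.9856

Derivation:
Put-call parity: C - P = S_0 * exp(-qT) - K * exp(-rT).
S_0 * exp(-qT) = 11.2600 * 1.00000000 = 11.26000000
K * exp(-rT) = 11.0800 * 0.99725378 = 11.04957186
P = C - S*exp(-qT) + K*exp(-rT)
P = 1.1960 - 11.26000000 + 11.04957186 = 0.9856


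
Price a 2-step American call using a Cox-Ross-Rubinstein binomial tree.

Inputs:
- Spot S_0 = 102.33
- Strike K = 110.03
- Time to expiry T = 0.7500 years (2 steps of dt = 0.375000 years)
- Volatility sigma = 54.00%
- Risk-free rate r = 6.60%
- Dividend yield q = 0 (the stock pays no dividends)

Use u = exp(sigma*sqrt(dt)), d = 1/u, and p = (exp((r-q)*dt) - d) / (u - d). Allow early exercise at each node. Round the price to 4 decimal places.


Answer: Price = V(0,0) = 17.4047

Derivation:
dt = T/N = 0.375000
u = exp(sigma*sqrt(dt)) = 1.391916; d = 1/u = 0.718434
p = (exp((r-q)*dt) - d) / (u - d) = 0.455283
Discount per step: exp(-r*dt) = 0.975554
Stock lattice S(k, i) with i counting down-moves:
  k=0: S(0,0) = 102.3300
  k=1: S(1,0) = 142.4348; S(1,1) = 73.5174
  k=2: S(2,0) = 198.2572; S(2,1) = 102.3300; S(2,2) = 52.8174
Terminal payoffs V(N, i) = max(S_T - K, 0):
  V(2,0) = 88.227188; V(2,1) = 0.000000; V(2,2) = 0.000000
Backward induction: V(k, i) = exp(-r*dt) * [p * V(k+1, i) + (1-p) * V(k+1, i+1)]; then take max(V_cont, immediate exercise) for American.
  V(1,0) = exp(-r*dt) * [p*88.227188 + (1-p)*0.000000] = 39.186356; exercise = 32.404750; V(1,0) = max -> 39.186356
  V(1,1) = exp(-r*dt) * [p*0.000000 + (1-p)*0.000000] = 0.000000; exercise = 0.000000; V(1,1) = max -> 0.000000
  V(0,0) = exp(-r*dt) * [p*39.186356 + (1-p)*0.000000] = 17.404731; exercise = 0.000000; V(0,0) = max -> 17.404731


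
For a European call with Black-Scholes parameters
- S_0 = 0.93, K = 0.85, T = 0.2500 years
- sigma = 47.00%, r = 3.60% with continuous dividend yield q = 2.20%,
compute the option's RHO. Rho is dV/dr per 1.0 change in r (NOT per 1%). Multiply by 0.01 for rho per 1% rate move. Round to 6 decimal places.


d1 = 0.5151520709; d2 = 0.2801520709
phi(d1) = 0.3493680383; exp(-qT) = 0.9945150973; exp(-rT) = 0.9910403788
N(d2) = 0.6103195817
Rho = K*T*exp(-rT)*N(d2) = 0.8500 * 0.2500 * 0.9910403788 * 0.6103195817 = 0.128531

Answer: Rho = 0.128531


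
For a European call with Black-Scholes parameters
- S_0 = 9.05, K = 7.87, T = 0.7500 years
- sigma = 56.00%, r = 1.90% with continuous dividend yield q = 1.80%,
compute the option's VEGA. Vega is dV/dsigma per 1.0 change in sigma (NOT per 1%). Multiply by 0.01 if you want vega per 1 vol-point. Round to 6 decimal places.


d1 = 0.5321039375; d2 = 0.0471297113
phi(d1) = 0.3462806057; exp(-qT) = 0.9865907163; exp(-rT) = 0.9858510507
Vega = S * exp(-qT) * phi(d1) * sqrt(T) = 9.0500 * 0.9865907163 * 0.3462806057 * 0.8660254038 = 2.677592

Answer: Vega = 2.677592
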